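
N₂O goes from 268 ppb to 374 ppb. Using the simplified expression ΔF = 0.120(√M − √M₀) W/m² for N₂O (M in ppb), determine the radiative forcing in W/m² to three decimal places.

ΔF = 0.356 W/m²

N₂O: 0.120 × (√374 − √268) = 0.120 × (19.3391 − 16.3707) = 0.120 × 2.9684 = 0.3562 W/m².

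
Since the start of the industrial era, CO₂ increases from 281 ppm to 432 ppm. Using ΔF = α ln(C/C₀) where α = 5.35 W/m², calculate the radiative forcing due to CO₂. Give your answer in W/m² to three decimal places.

CO₂: 5.35 × ln(432/281) = 5.35 × ln(1.53737) = 5.35 × 0.43007 = 2.3009 W/m².

ΔF = 2.301 W/m²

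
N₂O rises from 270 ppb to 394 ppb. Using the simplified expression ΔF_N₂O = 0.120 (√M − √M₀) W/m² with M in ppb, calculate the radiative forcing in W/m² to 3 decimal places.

N₂O: 0.120 × (√394 − √270) = 0.120 × (19.8494 − 16.4317) = 0.120 × 3.4177 = 0.4101 W/m².

ΔF = 0.410 W/m²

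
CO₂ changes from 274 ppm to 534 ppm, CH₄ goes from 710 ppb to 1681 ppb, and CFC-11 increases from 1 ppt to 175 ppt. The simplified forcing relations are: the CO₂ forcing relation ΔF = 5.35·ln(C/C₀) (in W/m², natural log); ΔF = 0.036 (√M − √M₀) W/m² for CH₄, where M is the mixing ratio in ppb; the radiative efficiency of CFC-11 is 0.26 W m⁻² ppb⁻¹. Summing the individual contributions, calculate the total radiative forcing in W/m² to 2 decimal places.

ΔF = 4.13 W/m²

CO₂: 5.35 × ln(534/274) = 5.35 × ln(1.94891) = 5.35 × 0.66727 = 3.5699 W/m².
CH₄: 0.036 × (√1681 − √710) = 0.036 × (41.0000 − 26.6458) = 0.036 × 14.3542 = 0.5168 W/m².
CFC-11: Δ = 175 − 1 = 174 ppt = 0.174 ppb; ΔF = 0.26 × 0.174 = 0.0452 W/m².
Total ΔF = 3.5699 + 0.5168 + 0.0452 = 4.1319 W/m².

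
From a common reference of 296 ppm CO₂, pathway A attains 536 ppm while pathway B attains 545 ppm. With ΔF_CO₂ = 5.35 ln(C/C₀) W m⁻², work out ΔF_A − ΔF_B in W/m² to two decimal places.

ΔF_A = 5.35 ln(536/296) = 5.35 × 0.59377 = 3.1767 W/m².
ΔF_B = 5.35 ln(545/296) = 5.35 × 0.61043 = 3.2658 W/m².
Difference: 3.1767 − 3.2658 = -0.0891 W/m².

ΔF_A − ΔF_B = -0.09 W/m²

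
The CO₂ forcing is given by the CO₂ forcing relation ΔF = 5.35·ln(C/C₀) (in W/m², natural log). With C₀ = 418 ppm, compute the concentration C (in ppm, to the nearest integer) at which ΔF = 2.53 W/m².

C ≈ 671 ppm

Set 5.35 ln(C/418) = 2.53, so ln(C/418) = 2.53/5.35 = 0.47290.
Then C/418 = e^0.47290 = 1.60464, giving C = 418 × 1.60464 = 670.74 ppm.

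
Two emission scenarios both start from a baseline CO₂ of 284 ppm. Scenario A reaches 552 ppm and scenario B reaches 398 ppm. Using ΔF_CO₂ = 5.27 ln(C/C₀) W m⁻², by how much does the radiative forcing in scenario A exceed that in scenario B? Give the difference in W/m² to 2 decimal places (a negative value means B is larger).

ΔF_A − ΔF_B = 1.72 W/m²

ΔF_A = 5.27 ln(552/284) = 5.27 × 0.66457 = 3.5023 W/m².
ΔF_B = 5.27 ln(398/284) = 5.27 × 0.33748 = 1.7785 W/m².
Difference: 3.5023 − 1.7785 = 1.7238 W/m².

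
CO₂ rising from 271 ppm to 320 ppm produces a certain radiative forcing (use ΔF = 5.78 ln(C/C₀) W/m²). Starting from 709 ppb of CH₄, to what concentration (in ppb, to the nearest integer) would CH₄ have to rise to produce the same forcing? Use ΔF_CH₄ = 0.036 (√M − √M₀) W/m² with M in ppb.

CO₂ forcing: 5.78 × ln(320/271) = 5.78 × 0.166202 = 0.96065 W/m².
Set 0.036(√M − √709) = 0.96065: √M = 0.96065/0.036 + √709 = 26.6847 + 26.6271 = 53.3118.
M = (53.3118)² = 2842.15 ppb.

M ≈ 2842 ppb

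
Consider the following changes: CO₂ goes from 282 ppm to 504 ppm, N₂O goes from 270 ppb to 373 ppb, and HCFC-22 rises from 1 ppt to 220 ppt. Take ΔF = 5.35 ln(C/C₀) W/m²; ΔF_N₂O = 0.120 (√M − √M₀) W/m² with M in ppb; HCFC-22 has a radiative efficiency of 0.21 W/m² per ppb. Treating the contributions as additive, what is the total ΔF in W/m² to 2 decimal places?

CO₂: 5.35 × ln(504/282) = 5.35 × ln(1.78723) = 5.35 × 0.58067 = 3.1066 W/m².
N₂O: 0.120 × (√373 − √270) = 0.120 × (19.3132 − 16.4317) = 0.120 × 2.8815 = 0.3458 W/m².
HCFC-22: Δ = 220 − 1 = 219 ppt = 0.219 ppb; ΔF = 0.21 × 0.219 = 0.0460 W/m².
Total ΔF = 3.1066 + 0.3458 + 0.0460 = 3.4984 W/m².

ΔF = 3.50 W/m²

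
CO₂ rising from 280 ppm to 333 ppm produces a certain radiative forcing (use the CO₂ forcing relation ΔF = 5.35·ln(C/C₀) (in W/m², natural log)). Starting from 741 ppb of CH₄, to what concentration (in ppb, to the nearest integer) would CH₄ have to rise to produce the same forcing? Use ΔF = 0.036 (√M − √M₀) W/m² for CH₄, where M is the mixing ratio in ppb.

CO₂ forcing: 5.35 × ln(333/280) = 5.35 × 0.173353 = 0.92744 W/m².
Set 0.036(√M − √741) = 0.92744: √M = 0.92744/0.036 + √741 = 25.7622 + 27.2213 = 52.9835.
M = (52.9835)² = 2807.25 ppb.

M ≈ 2807 ppb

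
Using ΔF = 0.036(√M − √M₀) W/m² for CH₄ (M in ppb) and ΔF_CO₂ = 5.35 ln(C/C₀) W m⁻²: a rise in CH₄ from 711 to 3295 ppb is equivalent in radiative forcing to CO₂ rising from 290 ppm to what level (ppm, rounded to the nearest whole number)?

CH₄ forcing: 0.036 × (√3295 − √711) = 0.036 × (57.4021 − 26.6646) = 0.036 × 30.7375 = 1.10655 W/m².
Set 5.35 ln(C/290) = 1.10655: ln(C/290) = 1.10655/5.35 = 0.20683, so C = 290 × e^0.20683 = 290 × 1.22977 = 356.63 ppm.

C ≈ 357 ppm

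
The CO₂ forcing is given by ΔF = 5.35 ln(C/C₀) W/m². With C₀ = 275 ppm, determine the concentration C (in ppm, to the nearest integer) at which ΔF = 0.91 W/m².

Set 5.35 ln(C/275) = 0.91, so ln(C/275) = 0.91/5.35 = 0.17009.
Then C/275 = e^0.17009 = 1.18541, giving C = 275 × 1.18541 = 325.99 ppm.

C ≈ 326 ppm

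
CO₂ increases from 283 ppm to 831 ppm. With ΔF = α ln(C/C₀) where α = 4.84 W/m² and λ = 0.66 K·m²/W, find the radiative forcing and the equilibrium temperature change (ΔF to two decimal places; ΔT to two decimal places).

ΔF = 5.21 W/m²; ΔT = 3.44 K

CO₂: 4.84 × ln(831/283) = 4.84 × ln(2.93640) = 4.84 × 1.07718 = 5.2136 W/m².
ΔT = λ ΔF = 0.66 × 5.21 = 3.4386 K.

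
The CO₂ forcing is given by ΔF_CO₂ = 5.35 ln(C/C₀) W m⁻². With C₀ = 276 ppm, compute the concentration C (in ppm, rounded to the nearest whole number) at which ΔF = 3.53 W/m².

Set 5.35 ln(C/276) = 3.53, so ln(C/276) = 3.53/5.35 = 0.65981.
Then C/276 = e^0.65981 = 1.93442, giving C = 276 × 1.93442 = 533.90 ppm.

C ≈ 534 ppm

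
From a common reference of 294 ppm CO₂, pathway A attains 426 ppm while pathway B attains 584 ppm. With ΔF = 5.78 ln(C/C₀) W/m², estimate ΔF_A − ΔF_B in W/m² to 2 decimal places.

ΔF_A − ΔF_B = -1.82 W/m²

ΔF_A = 5.78 ln(426/294) = 5.78 × 0.37086 = 2.1436 W/m².
ΔF_B = 5.78 ln(584/294) = 5.78 × 0.68632 = 3.9669 W/m².
Difference: 2.1436 − 3.9669 = -1.8233 W/m².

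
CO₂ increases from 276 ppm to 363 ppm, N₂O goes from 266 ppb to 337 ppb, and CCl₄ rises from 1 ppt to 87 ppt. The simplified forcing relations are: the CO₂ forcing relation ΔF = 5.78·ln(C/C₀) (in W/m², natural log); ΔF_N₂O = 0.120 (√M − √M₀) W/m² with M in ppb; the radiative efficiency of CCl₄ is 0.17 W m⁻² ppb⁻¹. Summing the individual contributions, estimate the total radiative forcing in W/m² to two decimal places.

CO₂: 5.78 × ln(363/276) = 5.78 × ln(1.31522) = 5.78 × 0.27400 = 1.5837 W/m².
N₂O: 0.120 × (√337 − √266) = 0.120 × (18.3576 − 16.3095) = 0.120 × 2.0481 = 0.2458 W/m².
CCl₄: Δ = 87 − 1 = 86 ppt = 0.086 ppb; ΔF = 0.17 × 0.086 = 0.0146 W/m².
Total ΔF = 1.5837 + 0.2458 + 0.0146 = 1.8441 W/m².

ΔF = 1.84 W/m²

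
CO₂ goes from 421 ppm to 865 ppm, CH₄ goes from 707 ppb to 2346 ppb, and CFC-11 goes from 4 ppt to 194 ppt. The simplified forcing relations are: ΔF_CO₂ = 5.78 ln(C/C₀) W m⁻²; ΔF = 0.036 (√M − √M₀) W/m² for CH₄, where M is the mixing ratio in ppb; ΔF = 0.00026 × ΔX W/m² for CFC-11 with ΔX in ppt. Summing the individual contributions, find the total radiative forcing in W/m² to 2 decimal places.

ΔF = 5.00 W/m²

CO₂: 5.78 × ln(865/421) = 5.78 × ln(2.05463) = 5.78 × 0.72010 = 4.1622 W/m².
CH₄: 0.036 × (√2346 − √707) = 0.036 × (48.4355 − 26.5895) = 0.036 × 21.8460 = 0.7865 W/m².
CFC-11: ΔF = 0.00026 × (194 − 4) = 0.00026 × 190 = 0.0494 W/m².
Total ΔF = 4.1622 + 0.7865 + 0.0494 = 4.9981 W/m².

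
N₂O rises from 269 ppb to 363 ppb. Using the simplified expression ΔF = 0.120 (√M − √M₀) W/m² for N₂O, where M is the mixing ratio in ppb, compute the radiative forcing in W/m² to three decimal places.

N₂O: 0.120 × (√363 − √269) = 0.120 × (19.0526 − 16.4012) = 0.120 × 2.6514 = 0.3182 W/m².

ΔF = 0.318 W/m²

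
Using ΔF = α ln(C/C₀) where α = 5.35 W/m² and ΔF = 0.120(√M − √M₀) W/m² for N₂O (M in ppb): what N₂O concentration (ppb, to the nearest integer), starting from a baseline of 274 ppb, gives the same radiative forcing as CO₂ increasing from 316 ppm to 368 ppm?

M ≈ 545 ppb

CO₂ forcing: 5.35 × ln(368/316) = 5.35 × 0.152341 = 0.81502 W/m².
Set 0.120(√M − √274) = 0.81502: √M = 0.81502/0.120 + √274 = 6.7918 + 16.5529 = 23.3447.
M = (23.3447)² = 544.98 ppb.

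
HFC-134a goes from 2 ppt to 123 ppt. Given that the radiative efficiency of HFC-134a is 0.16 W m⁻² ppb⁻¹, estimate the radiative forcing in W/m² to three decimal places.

HFC-134a: Δ = 123 − 2 = 121 ppt = 0.121 ppb; ΔF = 0.16 × 0.121 = 0.0194 W/m².

ΔF = 0.019 W/m²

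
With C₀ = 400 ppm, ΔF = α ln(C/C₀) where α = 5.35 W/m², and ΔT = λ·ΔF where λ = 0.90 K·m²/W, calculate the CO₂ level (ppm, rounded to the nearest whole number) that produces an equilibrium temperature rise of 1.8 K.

Required forcing: ΔF = ΔT/λ = 1.8/0.90 = 2.0000 W/m².
Then ln(C/400) = ΔF/5.35 = 2.0000/5.35 = 0.37383.
So C = 400 × e^0.37383 = 400 × 1.45329 = 581.32 ppm.

C ≈ 581 ppm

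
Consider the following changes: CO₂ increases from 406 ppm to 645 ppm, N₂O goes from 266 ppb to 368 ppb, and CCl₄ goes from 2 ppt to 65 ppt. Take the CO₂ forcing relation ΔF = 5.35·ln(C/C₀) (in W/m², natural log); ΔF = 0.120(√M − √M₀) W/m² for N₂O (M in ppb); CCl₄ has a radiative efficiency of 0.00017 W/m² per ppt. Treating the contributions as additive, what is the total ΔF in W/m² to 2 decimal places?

ΔF = 2.83 W/m²

CO₂: 5.35 × ln(645/406) = 5.35 × ln(1.58867) = 5.35 × 0.46290 = 2.4765 W/m².
N₂O: 0.120 × (√368 − √266) = 0.120 × (19.1833 − 16.3095) = 0.120 × 2.8738 = 0.3449 W/m².
CCl₄: ΔF = 0.00017 × (65 − 2) = 0.00017 × 63 = 0.0107 W/m².
Total ΔF = 2.4765 + 0.3449 + 0.0107 = 2.8321 W/m².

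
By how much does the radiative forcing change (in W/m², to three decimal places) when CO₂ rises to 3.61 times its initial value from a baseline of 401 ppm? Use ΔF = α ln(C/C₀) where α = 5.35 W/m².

ΔF = 6.868 W/m²

ΔF = 5.35 × ln(3.61) = 5.35 × 1.28371 = 6.8678 W/m².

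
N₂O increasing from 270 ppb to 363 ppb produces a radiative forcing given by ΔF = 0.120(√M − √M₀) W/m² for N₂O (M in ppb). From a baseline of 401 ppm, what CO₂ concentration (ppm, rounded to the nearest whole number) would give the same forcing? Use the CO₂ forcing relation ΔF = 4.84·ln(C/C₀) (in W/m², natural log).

N₂O forcing: 0.120 × (√363 − √270) = 0.120 × (19.0526 − 16.4317) = 0.120 × 2.6209 = 0.31451 W/m².
Set 4.84 ln(C/401) = 0.31451: ln(C/401) = 0.31451/4.84 = 0.06498, so C = 401 × e^0.06498 = 401 × 1.06714 = 427.92 ppm.

C ≈ 428 ppm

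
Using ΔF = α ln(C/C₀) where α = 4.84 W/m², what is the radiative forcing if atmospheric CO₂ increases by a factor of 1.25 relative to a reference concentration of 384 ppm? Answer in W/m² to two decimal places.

ΔF = 1.08 W/m²

ΔF = 4.84 × ln(1.25) = 4.84 × 0.22314 = 1.0800 W/m².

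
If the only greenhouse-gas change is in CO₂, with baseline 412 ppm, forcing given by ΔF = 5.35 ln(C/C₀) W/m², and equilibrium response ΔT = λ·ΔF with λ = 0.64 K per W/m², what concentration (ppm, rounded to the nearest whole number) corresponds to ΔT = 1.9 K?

C ≈ 718 ppm

Required forcing: ΔF = ΔT/λ = 1.9/0.64 = 2.9688 W/m².
Then ln(C/412) = ΔF/5.35 = 2.9688/5.35 = 0.55492.
So C = 412 × e^0.55492 = 412 × 1.74180 = 717.62 ppm.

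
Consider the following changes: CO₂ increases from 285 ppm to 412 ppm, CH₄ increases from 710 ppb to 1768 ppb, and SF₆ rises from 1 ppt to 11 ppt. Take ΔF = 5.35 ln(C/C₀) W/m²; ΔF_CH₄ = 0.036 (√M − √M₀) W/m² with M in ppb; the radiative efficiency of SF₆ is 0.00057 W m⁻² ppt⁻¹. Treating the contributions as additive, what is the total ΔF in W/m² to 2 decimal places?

CO₂: 5.35 × ln(412/285) = 5.35 × ln(1.44561) = 5.35 × 0.36853 = 1.9716 W/m².
CH₄: 0.036 × (√1768 − √710) = 0.036 × (42.0476 − 26.6458) = 0.036 × 15.4018 = 0.5545 W/m².
SF₆: ΔF = 0.00057 × (11 − 1) = 0.00057 × 10 = 0.0057 W/m².
Total ΔF = 1.9716 + 0.5545 + 0.0057 = 2.5318 W/m².

ΔF = 2.53 W/m²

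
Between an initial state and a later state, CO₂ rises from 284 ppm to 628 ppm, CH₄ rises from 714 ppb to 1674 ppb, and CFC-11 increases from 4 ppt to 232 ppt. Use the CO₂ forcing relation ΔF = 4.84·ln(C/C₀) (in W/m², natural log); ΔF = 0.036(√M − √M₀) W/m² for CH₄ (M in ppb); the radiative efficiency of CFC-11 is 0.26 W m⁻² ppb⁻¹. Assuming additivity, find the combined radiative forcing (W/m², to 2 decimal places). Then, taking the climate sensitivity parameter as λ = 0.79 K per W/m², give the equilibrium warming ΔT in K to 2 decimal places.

CO₂: 4.84 × ln(628/284) = 4.84 × ln(2.21127) = 4.84 × 0.79357 = 3.8409 W/m².
CH₄: 0.036 × (√1674 − √714) = 0.036 × (40.9145 − 26.7208) = 0.036 × 14.1937 = 0.5110 W/m².
CFC-11: Δ = 232 − 4 = 228 ppt = 0.228 ppb; ΔF = 0.26 × 0.228 = 0.0593 W/m².
Total ΔF = 3.8409 + 0.5110 + 0.0593 = 4.4112 W/m².
ΔT = λ ΔF = 0.79 × 4.41 = 3.4839 K.

ΔF = 4.41 W/m²; ΔT = 3.48 K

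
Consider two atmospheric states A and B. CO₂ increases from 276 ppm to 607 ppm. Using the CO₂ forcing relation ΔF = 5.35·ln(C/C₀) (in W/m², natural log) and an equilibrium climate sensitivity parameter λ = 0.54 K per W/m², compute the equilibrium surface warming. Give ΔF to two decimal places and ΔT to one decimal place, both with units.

CO₂: 5.35 × ln(607/276) = 5.35 × ln(2.19928) = 5.35 × 0.78813 = 4.2165 W/m².
ΔT = λ ΔF = 0.54 × 4.22 = 2.2788 K.

ΔF = 4.22 W/m²; ΔT = 2.3 K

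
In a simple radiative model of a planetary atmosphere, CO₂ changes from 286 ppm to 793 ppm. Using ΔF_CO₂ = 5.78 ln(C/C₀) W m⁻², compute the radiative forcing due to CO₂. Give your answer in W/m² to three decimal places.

ΔF = 5.895 W/m²

CO₂: 5.78 × ln(793/286) = 5.78 × ln(2.77273) = 5.78 × 1.01983 = 5.8946 W/m².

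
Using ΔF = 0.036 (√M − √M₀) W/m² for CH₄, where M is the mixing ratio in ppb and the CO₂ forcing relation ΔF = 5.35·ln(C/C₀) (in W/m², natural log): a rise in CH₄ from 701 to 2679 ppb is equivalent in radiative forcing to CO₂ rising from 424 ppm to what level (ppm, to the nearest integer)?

CH₄ forcing: 0.036 × (√2679 − √701) = 0.036 × (51.7591 − 26.4764) = 0.036 × 25.2827 = 0.91018 W/m².
Set 5.35 ln(C/424) = 0.91018: ln(C/424) = 0.91018/5.35 = 0.17013, so C = 424 × e^0.17013 = 424 × 1.18546 = 502.64 ppm.

C ≈ 503 ppm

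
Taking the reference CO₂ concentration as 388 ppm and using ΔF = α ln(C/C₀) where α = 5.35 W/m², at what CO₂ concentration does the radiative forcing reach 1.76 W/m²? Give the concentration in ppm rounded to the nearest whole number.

C ≈ 539 ppm

Set 5.35 ln(C/388) = 1.76, so ln(C/388) = 1.76/5.35 = 0.32897.
Then C/388 = e^0.32897 = 1.38954, giving C = 388 × 1.38954 = 539.14 ppm.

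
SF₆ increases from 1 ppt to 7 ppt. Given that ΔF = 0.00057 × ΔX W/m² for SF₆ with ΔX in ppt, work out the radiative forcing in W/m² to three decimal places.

ΔF = 0.003 W/m²

SF₆: ΔF = 0.00057 × (7 − 1) = 0.00057 × 6 = 0.0034 W/m².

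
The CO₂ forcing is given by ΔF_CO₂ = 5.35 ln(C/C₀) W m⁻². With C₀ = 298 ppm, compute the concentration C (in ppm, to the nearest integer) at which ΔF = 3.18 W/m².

C ≈ 540 ppm

Set 5.35 ln(C/298) = 3.18, so ln(C/298) = 3.18/5.35 = 0.59439.
Then C/298 = e^0.59439 = 1.81193, giving C = 298 × 1.81193 = 539.96 ppm.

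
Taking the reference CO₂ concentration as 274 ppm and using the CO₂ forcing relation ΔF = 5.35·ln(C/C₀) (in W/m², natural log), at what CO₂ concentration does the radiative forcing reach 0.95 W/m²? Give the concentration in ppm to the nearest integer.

Set 5.35 ln(C/274) = 0.95, so ln(C/274) = 0.95/5.35 = 0.17757.
Then C/274 = e^0.17757 = 1.19431, giving C = 274 × 1.19431 = 327.24 ppm.

C ≈ 327 ppm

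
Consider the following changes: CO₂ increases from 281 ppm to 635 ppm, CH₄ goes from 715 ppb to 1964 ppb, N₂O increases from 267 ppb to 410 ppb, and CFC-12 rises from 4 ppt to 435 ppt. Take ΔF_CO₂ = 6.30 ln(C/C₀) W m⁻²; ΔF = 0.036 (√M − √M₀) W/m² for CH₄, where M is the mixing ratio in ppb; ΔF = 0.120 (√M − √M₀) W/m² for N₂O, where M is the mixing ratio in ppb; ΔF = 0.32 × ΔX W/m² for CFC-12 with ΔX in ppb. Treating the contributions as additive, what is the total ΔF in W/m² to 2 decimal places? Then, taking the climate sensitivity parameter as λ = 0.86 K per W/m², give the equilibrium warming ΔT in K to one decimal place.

ΔF = 6.38 W/m²; ΔT = 5.5 K

CO₂: 6.30 × ln(635/281) = 6.30 × ln(2.25979) = 6.30 × 0.81527 = 5.1362 W/m².
CH₄: 0.036 × (√1964 − √715) = 0.036 × (44.3170 − 26.7395) = 0.036 × 17.5775 = 0.6328 W/m².
N₂O: 0.120 × (√410 − √267) = 0.120 × (20.2485 − 16.3401) = 0.120 × 3.9084 = 0.4690 W/m².
CFC-12: Δ = 435 − 4 = 431 ppt = 0.431 ppb; ΔF = 0.32 × 0.431 = 0.1379 W/m².
Total ΔF = 5.1362 + 0.6328 + 0.4690 + 0.1379 = 6.3759 W/m².
ΔT = λ ΔF = 0.86 × 6.38 = 5.4868 K.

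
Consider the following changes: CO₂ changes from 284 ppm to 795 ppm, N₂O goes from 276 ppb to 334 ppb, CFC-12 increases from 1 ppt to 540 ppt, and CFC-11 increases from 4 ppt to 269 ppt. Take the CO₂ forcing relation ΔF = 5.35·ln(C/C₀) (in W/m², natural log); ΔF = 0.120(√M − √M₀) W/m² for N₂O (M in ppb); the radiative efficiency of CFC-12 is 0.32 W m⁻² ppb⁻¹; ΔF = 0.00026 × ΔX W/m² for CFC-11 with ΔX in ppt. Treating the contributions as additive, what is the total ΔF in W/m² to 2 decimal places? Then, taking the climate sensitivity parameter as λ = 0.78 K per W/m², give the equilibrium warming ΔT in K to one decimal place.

ΔF = 5.95 W/m²; ΔT = 4.6 K

CO₂: 5.35 × ln(795/284) = 5.35 × ln(2.79930) = 5.35 × 1.02937 = 5.5071 W/m².
N₂O: 0.120 × (√334 − √276) = 0.120 × (18.2757 − 16.6132) = 0.120 × 1.6625 = 0.1995 W/m².
CFC-12: Δ = 540 − 1 = 539 ppt = 0.539 ppb; ΔF = 0.32 × 0.539 = 0.1725 W/m².
CFC-11: ΔF = 0.00026 × (269 − 4) = 0.00026 × 265 = 0.0689 W/m².
Total ΔF = 5.5071 + 0.1995 + 0.1725 + 0.0689 = 5.9480 W/m².
ΔT = λ ΔF = 0.78 × 5.95 = 4.6410 K.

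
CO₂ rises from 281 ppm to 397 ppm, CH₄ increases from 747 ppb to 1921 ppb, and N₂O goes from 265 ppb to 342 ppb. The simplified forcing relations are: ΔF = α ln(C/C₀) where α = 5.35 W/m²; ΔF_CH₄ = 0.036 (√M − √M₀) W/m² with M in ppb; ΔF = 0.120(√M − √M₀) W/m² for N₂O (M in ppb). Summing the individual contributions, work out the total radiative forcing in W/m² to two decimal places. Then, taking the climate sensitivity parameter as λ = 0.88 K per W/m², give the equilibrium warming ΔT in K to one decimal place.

ΔF = 2.71 W/m²; ΔT = 2.4 K

CO₂: 5.35 × ln(397/281) = 5.35 × ln(1.41281) = 5.35 × 0.34558 = 1.8489 W/m².
CH₄: 0.036 × (√1921 − √747) = 0.036 × (43.8292 − 27.3313) = 0.036 × 16.4979 = 0.5939 W/m².
N₂O: 0.120 × (√342 − √265) = 0.120 × (18.4932 − 16.2788) = 0.120 × 2.2144 = 0.2657 W/m².
Total ΔF = 1.8489 + 0.5939 + 0.2657 = 2.7085 W/m².
ΔT = λ ΔF = 0.88 × 2.71 = 2.3848 K.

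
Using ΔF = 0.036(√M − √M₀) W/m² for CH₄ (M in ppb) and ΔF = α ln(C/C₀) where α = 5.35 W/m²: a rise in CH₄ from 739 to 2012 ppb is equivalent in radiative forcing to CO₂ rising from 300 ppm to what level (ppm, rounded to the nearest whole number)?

CH₄ forcing: 0.036 × (√2012 − √739) = 0.036 × (44.8553 − 27.1846) = 0.036 × 17.6707 = 0.63615 W/m².
Set 5.35 ln(C/300) = 0.63615: ln(C/300) = 0.63615/5.35 = 0.11891, so C = 300 × e^0.11891 = 300 × 1.12627 = 337.88 ppm.

C ≈ 338 ppm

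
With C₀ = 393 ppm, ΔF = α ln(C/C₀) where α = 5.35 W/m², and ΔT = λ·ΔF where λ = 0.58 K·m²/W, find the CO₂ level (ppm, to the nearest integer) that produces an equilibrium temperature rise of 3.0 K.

C ≈ 1033 ppm

Required forcing: ΔF = ΔT/λ = 3.0/0.58 = 5.1724 W/m².
Then ln(C/393) = ΔF/5.35 = 5.1724/5.35 = 0.96680.
So C = 393 × e^0.96680 = 393 × 2.62952 = 1033.40 ppm.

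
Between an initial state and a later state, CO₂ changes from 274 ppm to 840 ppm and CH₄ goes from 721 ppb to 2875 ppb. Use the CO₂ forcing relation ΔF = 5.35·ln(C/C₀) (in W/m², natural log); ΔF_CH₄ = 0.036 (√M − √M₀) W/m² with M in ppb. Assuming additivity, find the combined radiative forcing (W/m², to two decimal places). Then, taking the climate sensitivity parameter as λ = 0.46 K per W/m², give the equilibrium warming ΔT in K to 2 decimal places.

ΔF = 6.96 W/m²; ΔT = 3.20 K

CO₂: 5.35 × ln(840/274) = 5.35 × ln(3.06569) = 5.35 × 1.12027 = 5.9934 W/m².
CH₄: 0.036 × (√2875 − √721) = 0.036 × (53.6190 − 26.8514) = 0.036 × 26.7676 = 0.9636 W/m².
Total ΔF = 5.9934 + 0.9636 = 6.9570 W/m².
ΔT = λ ΔF = 0.46 × 6.96 = 3.2016 K.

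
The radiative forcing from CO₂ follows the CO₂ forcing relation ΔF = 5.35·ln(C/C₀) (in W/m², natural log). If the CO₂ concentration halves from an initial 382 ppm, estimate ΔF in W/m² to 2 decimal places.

ΔF = 5.35 × ln(0.5) = 5.35 × -0.69315 = -3.7084 W/m².

ΔF = -3.71 W/m²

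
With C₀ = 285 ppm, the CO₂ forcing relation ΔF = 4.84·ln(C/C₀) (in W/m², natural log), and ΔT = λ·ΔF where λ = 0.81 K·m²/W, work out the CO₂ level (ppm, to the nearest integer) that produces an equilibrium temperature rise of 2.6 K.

C ≈ 553 ppm

Required forcing: ΔF = ΔT/λ = 2.6/0.81 = 3.2099 W/m².
Then ln(C/285) = ΔF/4.84 = 3.2099/4.84 = 0.66320.
So C = 285 × e^0.66320 = 285 × 1.94099 = 553.18 ppm.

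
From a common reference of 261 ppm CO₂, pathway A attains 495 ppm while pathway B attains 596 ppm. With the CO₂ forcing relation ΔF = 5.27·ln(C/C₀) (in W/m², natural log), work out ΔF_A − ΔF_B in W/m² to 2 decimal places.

ΔF_A − ΔF_B = -0.98 W/m²

ΔF_A = 5.27 ln(495/261) = 5.27 × 0.64004 = 3.3730 W/m².
ΔF_B = 5.27 ln(596/261) = 5.27 × 0.82572 = 4.3515 W/m².
Difference: 3.3730 − 4.3515 = -0.9785 W/m².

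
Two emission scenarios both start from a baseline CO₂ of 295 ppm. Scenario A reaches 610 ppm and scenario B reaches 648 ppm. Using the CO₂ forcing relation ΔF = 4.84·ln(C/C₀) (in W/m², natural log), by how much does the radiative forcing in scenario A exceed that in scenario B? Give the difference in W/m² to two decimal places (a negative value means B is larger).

ΔF_A = 4.84 ln(610/295) = 4.84 × 0.72648 = 3.5162 W/m².
ΔF_B = 4.84 ln(648/295) = 4.84 × 0.78692 = 3.8087 W/m².
Difference: 3.5162 − 3.8087 = -0.2925 W/m².

ΔF_A − ΔF_B = -0.29 W/m²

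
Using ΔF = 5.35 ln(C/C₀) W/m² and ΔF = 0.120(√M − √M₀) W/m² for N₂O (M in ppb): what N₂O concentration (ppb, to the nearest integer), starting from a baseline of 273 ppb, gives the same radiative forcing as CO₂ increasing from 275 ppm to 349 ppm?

M ≈ 737 ppb

CO₂ forcing: 5.35 × ln(349/275) = 5.35 × 0.238301 = 1.27491 W/m².
Set 0.120(√M − √273) = 1.27491: √M = 1.27491/0.120 + √273 = 10.6243 + 16.5227 = 27.1470.
M = (27.1470)² = 736.96 ppb.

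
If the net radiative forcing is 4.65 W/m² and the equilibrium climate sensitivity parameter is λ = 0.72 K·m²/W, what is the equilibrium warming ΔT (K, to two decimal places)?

ΔT = 3.35 K

ΔT = λ ΔF = 0.72 × 4.65 = 3.3480 K.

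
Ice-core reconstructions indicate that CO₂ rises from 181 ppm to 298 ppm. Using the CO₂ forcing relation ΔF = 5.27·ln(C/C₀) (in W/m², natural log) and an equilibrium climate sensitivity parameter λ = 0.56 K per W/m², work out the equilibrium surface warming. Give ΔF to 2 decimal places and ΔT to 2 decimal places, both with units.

CO₂: 5.27 × ln(298/181) = 5.27 × ln(1.64641) = 5.27 × 0.49860 = 2.6276 W/m².
ΔT = λ ΔF = 0.56 × 2.63 = 1.4728 K.

ΔF = 2.63 W/m²; ΔT = 1.47 K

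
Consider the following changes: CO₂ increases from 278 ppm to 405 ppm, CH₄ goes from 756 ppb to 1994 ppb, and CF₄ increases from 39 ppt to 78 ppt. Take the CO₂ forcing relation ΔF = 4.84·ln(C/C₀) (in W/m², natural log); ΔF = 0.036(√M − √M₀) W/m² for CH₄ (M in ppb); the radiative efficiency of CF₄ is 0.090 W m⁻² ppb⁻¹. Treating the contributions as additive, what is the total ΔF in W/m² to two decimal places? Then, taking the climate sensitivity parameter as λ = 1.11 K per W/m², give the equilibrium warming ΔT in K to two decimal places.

ΔF = 2.44 W/m²; ΔT = 2.71 K

CO₂: 4.84 × ln(405/278) = 4.84 × ln(1.45683) = 4.84 × 0.37626 = 1.8211 W/m².
CH₄: 0.036 × (√1994 − √756) = 0.036 × (44.6542 − 27.4955) = 0.036 × 17.1587 = 0.6177 W/m².
CF₄: Δ = 78 − 39 = 39 ppt = 0.039 ppb; ΔF = 0.090 × 0.039 = 0.0035 W/m².
Total ΔF = 1.8211 + 0.6177 + 0.0035 = 2.4423 W/m².
ΔT = λ ΔF = 1.11 × 2.44 = 2.7084 K.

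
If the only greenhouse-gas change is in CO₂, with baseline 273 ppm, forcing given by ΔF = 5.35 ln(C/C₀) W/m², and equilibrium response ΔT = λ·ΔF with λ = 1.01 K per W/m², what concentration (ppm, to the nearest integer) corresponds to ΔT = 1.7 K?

C ≈ 374 ppm

Required forcing: ΔF = ΔT/λ = 1.7/1.01 = 1.6832 W/m².
Then ln(C/273) = ΔF/5.35 = 1.6832/5.35 = 0.31462.
So C = 273 × e^0.31462 = 273 × 1.36974 = 373.94 ppm.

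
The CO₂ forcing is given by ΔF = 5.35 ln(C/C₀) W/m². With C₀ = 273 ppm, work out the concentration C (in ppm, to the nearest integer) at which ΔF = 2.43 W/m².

C ≈ 430 ppm

Set 5.35 ln(C/273) = 2.43, so ln(C/273) = 2.43/5.35 = 0.45421.
Then C/273 = e^0.45421 = 1.57493, giving C = 273 × 1.57493 = 429.96 ppm.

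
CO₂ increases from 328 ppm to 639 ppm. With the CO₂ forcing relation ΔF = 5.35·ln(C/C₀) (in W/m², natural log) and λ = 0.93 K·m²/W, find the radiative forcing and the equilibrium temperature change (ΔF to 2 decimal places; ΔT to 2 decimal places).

CO₂: 5.35 × ln(639/328) = 5.35 × ln(1.94817) = 5.35 × 0.66689 = 3.5679 W/m².
ΔT = λ ΔF = 0.93 × 3.57 = 3.3201 K.

ΔF = 3.57 W/m²; ΔT = 3.32 K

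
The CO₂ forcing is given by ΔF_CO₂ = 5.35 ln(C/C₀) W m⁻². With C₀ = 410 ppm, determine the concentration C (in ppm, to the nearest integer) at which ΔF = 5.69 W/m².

C ≈ 1188 ppm

Set 5.35 ln(C/410) = 5.69, so ln(C/410) = 5.69/5.35 = 1.06355.
Then C/410 = e^1.06355 = 2.89664, giving C = 410 × 2.89664 = 1187.62 ppm.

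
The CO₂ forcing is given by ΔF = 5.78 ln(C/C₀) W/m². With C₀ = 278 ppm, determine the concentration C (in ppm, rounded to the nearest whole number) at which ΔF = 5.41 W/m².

C ≈ 709 ppm

Set 5.78 ln(C/278) = 5.41, so ln(C/278) = 5.41/5.78 = 0.93599.
Then C/278 = e^0.93599 = 2.54974, giving C = 278 × 2.54974 = 708.83 ppm.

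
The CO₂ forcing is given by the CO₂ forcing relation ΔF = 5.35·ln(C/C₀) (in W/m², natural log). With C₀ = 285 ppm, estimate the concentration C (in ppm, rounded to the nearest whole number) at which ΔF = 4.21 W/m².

C ≈ 626 ppm

Set 5.35 ln(C/285) = 4.21, so ln(C/285) = 4.21/5.35 = 0.78692.
Then C/285 = e^0.78692 = 2.19662, giving C = 285 × 2.19662 = 626.04 ppm.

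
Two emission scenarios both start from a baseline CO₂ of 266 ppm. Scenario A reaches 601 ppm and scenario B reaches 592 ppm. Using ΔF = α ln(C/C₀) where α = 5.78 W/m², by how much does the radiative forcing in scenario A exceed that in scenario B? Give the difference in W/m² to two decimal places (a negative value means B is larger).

ΔF_A = 5.78 ln(601/266) = 5.78 × 0.81510 = 4.7113 W/m².
ΔF_B = 5.78 ln(592/266) = 5.78 × 0.80001 = 4.6241 W/m².
Difference: 4.7113 − 4.6241 = 0.0872 W/m².
(Equivalently, ΔF_A − ΔF_B = 5.78 ln(601/592) = 5.78 × 0.01509 = 0.0872 W/m².)

ΔF_A − ΔF_B = 0.09 W/m²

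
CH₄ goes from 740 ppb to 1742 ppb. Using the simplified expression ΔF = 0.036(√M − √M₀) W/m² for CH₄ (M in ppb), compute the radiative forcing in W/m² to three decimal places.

ΔF = 0.523 W/m²

CH₄: 0.036 × (√1742 − √740) = 0.036 × (41.7373 − 27.2029) = 0.036 × 14.5344 = 0.5232 W/m².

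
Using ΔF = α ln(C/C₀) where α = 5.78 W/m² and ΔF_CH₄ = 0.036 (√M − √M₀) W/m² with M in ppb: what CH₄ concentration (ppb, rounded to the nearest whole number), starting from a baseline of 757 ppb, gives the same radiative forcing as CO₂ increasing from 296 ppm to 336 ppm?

M ≈ 2291 ppb

CO₂ forcing: 5.78 × ln(336/296) = 5.78 × 0.126752 = 0.73263 W/m².
Set 0.036(√M − √757) = 0.73263: √M = 0.73263/0.036 + √757 = 20.3508 + 27.5136 = 47.8644.
M = (47.8644)² = 2291.00 ppb.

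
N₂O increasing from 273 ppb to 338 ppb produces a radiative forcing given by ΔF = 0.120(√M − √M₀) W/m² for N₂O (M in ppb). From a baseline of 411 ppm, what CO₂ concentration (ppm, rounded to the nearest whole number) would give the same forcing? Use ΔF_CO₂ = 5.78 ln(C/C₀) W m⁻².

N₂O forcing: 0.120 × (√338 − √273) = 0.120 × (18.3848 − 16.5227) = 0.120 × 1.8621 = 0.22345 W/m².
Set 5.78 ln(C/411) = 0.22345: ln(C/411) = 0.22345/5.78 = 0.03866, so C = 411 × e^0.03866 = 411 × 1.03942 = 427.20 ppm.

C ≈ 427 ppm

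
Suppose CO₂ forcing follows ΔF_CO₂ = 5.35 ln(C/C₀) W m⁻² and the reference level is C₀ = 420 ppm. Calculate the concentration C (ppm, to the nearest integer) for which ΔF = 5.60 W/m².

C ≈ 1196 ppm

Set 5.35 ln(C/420) = 5.60, so ln(C/420) = 5.60/5.35 = 1.04673.
Then C/420 = e^1.04673 = 2.84832, giving C = 420 × 2.84832 = 1196.29 ppm.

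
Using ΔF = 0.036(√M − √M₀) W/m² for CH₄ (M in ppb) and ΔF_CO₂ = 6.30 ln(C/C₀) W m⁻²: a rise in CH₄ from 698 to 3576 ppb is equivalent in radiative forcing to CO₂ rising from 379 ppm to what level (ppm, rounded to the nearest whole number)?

C ≈ 459 ppm

CH₄ forcing: 0.036 × (√3576 − √698) = 0.036 × (59.7997 − 26.4197) = 0.036 × 33.3800 = 1.20168 W/m².
Set 6.30 ln(C/379) = 1.20168: ln(C/379) = 1.20168/6.30 = 0.19074, so C = 379 × e^0.19074 = 379 × 1.21014 = 458.64 ppm.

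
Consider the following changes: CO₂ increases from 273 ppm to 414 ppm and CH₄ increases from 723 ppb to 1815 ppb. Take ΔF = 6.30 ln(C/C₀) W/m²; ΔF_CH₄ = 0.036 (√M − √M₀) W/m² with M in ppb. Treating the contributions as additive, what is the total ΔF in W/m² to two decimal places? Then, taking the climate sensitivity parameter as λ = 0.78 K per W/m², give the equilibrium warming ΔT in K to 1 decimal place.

CO₂: 6.30 × ln(414/273) = 6.30 × ln(1.51648) = 6.30 × 0.41639 = 2.6233 W/m².
CH₄: 0.036 × (√1815 − √723) = 0.036 × (42.6028 − 26.8887) = 0.036 × 15.7141 = 0.5657 W/m².
Total ΔF = 2.6233 + 0.5657 = 3.1890 W/m².
ΔT = λ ΔF = 0.78 × 3.19 = 2.4882 K.

ΔF = 3.19 W/m²; ΔT = 2.5 K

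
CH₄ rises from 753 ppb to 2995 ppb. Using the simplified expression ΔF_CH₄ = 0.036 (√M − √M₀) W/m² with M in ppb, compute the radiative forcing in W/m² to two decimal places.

ΔF = 0.98 W/m²

CH₄: 0.036 × (√2995 − √753) = 0.036 × (54.7266 − 27.4408) = 0.036 × 27.2858 = 0.9823 W/m².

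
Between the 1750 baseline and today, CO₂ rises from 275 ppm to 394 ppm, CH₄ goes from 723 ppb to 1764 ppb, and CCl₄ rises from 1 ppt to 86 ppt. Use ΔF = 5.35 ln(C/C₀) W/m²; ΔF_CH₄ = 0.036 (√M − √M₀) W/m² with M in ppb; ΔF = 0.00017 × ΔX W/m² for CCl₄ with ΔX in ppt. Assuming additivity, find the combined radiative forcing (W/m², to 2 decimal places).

ΔF = 2.48 W/m²

CO₂: 5.35 × ln(394/275) = 5.35 × ln(1.43273) = 5.35 × 0.35958 = 1.9238 W/m².
CH₄: 0.036 × (√1764 − √723) = 0.036 × (42.0000 − 26.8887) = 0.036 × 15.1113 = 0.5440 W/m².
CCl₄: ΔF = 0.00017 × (86 − 1) = 0.00017 × 85 = 0.0145 W/m².
Total ΔF = 1.9238 + 0.5440 + 0.0145 = 2.4823 W/m².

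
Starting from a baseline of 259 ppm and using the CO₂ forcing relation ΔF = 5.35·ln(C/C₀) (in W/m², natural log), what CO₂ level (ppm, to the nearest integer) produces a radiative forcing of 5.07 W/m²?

C ≈ 668 ppm

Set 5.35 ln(C/259) = 5.07, so ln(C/259) = 5.07/5.35 = 0.94766.
Then C/259 = e^0.94766 = 2.57967, giving C = 259 × 2.57967 = 668.13 ppm.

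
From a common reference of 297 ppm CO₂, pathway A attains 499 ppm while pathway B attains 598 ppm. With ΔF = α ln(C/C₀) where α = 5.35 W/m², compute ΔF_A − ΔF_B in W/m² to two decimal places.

ΔF_A = 5.35 ln(499/297) = 5.35 × 0.51887 = 2.7760 W/m².
ΔF_B = 5.35 ln(598/297) = 5.35 × 0.69986 = 3.7443 W/m².
Difference: 2.7760 − 3.7443 = -0.9683 W/m².

ΔF_A − ΔF_B = -0.97 W/m²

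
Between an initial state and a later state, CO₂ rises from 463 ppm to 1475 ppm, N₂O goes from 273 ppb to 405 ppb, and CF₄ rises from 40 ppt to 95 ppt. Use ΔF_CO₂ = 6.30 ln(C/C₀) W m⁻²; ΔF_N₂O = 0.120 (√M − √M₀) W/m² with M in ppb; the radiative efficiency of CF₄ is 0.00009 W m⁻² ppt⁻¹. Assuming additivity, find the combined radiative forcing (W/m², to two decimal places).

CO₂: 6.30 × ln(1475/463) = 6.30 × ln(3.18575) = 6.30 × 1.15869 = 7.2997 W/m².
N₂O: 0.120 × (√405 − √273) = 0.120 × (20.1246 − 16.5227) = 0.120 × 3.6019 = 0.4322 W/m².
CF₄: ΔF = 0.00009 × (95 − 40) = 0.00009 × 55 = 0.0050 W/m².
Total ΔF = 7.2997 + 0.4322 + 0.0050 = 7.7369 W/m².

ΔF = 7.74 W/m²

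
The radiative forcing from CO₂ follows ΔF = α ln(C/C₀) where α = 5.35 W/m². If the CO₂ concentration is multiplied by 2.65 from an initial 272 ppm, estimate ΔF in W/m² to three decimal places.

ΔF = 5.35 × ln(2.65) = 5.35 × 0.97456 = 5.2139 W/m².

ΔF = 5.214 W/m²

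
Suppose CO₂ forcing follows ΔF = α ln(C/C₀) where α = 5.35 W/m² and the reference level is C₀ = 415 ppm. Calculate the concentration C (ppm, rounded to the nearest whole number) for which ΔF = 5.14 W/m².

Set 5.35 ln(C/415) = 5.14, so ln(C/415) = 5.14/5.35 = 0.96075.
Then C/415 = e^0.96075 = 2.61366, giving C = 415 × 2.61366 = 1084.67 ppm.

C ≈ 1085 ppm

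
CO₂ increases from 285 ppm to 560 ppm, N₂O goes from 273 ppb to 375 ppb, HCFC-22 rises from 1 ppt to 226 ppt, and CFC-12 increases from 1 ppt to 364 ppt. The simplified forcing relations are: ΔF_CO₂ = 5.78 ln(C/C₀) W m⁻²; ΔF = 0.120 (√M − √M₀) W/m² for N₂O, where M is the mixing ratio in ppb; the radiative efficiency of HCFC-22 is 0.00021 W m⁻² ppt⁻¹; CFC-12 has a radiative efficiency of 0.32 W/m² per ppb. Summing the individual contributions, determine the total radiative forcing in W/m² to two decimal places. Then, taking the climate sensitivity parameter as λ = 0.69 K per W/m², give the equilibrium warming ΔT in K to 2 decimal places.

ΔF = 4.41 W/m²; ΔT = 3.04 K

CO₂: 5.78 × ln(560/285) = 5.78 × ln(1.96491) = 5.78 × 0.67545 = 3.9041 W/m².
N₂O: 0.120 × (√375 − √273) = 0.120 × (19.3649 − 16.5227) = 0.120 × 2.8422 = 0.3411 W/m².
HCFC-22: ΔF = 0.00021 × (226 − 1) = 0.00021 × 225 = 0.0473 W/m².
CFC-12: Δ = 364 − 1 = 363 ppt = 0.363 ppb; ΔF = 0.32 × 0.363 = 0.1162 W/m².
Total ΔF = 3.9041 + 0.3411 + 0.0473 + 0.1162 = 4.4087 W/m².
ΔT = λ ΔF = 0.69 × 4.41 = 3.0429 K.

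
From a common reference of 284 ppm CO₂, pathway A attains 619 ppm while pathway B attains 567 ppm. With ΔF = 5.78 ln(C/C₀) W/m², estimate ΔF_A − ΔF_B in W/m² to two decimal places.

ΔF_A − ΔF_B = 0.51 W/m²

ΔF_A = 5.78 ln(619/284) = 5.78 × 0.77913 = 4.5034 W/m².
ΔF_B = 5.78 ln(567/284) = 5.78 × 0.69139 = 3.9962 W/m².
Difference: 4.5034 − 3.9962 = 0.5072 W/m².
(Equivalently, ΔF_A − ΔF_B = 5.78 ln(619/567) = 5.78 × 0.08775 = 0.5072 W/m².)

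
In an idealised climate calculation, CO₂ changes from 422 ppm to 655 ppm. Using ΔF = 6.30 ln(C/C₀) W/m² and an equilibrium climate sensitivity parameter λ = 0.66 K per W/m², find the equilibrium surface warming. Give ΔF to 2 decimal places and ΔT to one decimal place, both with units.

CO₂: 6.30 × ln(655/422) = 6.30 × ln(1.55213) = 6.30 × 0.43963 = 2.7697 W/m².
ΔT = λ ΔF = 0.66 × 2.77 = 1.8282 K.

ΔF = 2.77 W/m²; ΔT = 1.8 K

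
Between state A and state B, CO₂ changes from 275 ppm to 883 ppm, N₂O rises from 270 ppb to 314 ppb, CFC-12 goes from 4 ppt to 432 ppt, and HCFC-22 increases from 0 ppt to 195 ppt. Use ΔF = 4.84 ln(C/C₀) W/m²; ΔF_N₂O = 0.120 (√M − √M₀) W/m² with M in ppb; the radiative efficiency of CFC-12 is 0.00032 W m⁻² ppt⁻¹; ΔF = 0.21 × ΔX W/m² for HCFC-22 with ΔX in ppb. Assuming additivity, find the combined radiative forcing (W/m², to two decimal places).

ΔF = 5.98 W/m²

CO₂: 4.84 × ln(883/275) = 4.84 × ln(3.21091) = 4.84 × 1.16655 = 5.6461 W/m².
N₂O: 0.120 × (√314 − √270) = 0.120 × (17.7200 − 16.4317) = 0.120 × 1.2883 = 0.1546 W/m².
CFC-12: ΔF = 0.00032 × (432 − 4) = 0.00032 × 428 = 0.1370 W/m².
HCFC-22: Δ = 195 − 0 = 195 ppt = 0.195 ppb; ΔF = 0.21 × 0.195 = 0.0410 W/m².
Total ΔF = 5.6461 + 0.1546 + 0.1370 + 0.0410 = 5.9787 W/m².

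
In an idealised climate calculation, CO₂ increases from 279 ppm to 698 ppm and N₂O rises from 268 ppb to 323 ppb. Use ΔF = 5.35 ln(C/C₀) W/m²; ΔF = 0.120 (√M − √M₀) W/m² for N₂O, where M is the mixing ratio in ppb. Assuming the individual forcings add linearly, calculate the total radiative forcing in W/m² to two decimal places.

CO₂: 5.35 × ln(698/279) = 5.35 × ln(2.50179) = 5.35 × 0.91701 = 4.9060 W/m².
N₂O: 0.120 × (√323 − √268) = 0.120 × (17.9722 − 16.3707) = 0.120 × 1.6015 = 0.1922 W/m².
Total ΔF = 4.9060 + 0.1922 = 5.0982 W/m².

ΔF = 5.10 W/m²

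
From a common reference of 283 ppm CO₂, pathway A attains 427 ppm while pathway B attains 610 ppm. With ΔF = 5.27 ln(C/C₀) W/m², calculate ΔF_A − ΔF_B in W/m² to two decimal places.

ΔF_A = 5.27 ln(427/283) = 5.27 × 0.41134 = 2.1678 W/m².
ΔF_B = 5.27 ln(610/283) = 5.27 × 0.76801 = 4.0474 W/m².
Difference: 2.1678 − 4.0474 = -1.8796 W/m².

ΔF_A − ΔF_B = -1.88 W/m²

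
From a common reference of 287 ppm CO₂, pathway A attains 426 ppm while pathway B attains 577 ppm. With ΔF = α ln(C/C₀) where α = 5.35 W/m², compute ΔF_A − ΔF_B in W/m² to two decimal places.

ΔF_A − ΔF_B = -1.62 W/m²

ΔF_A = 5.35 ln(426/287) = 5.35 × 0.39496 = 2.1130 W/m².
ΔF_B = 5.35 ln(577/287) = 5.35 × 0.69836 = 3.7362 W/m².
Difference: 2.1130 − 3.7362 = -1.6232 W/m².
(Equivalently, ΔF_A − ΔF_B = 5.35 ln(426/577) = 5.35 × -0.30340 = -1.6232 W/m².)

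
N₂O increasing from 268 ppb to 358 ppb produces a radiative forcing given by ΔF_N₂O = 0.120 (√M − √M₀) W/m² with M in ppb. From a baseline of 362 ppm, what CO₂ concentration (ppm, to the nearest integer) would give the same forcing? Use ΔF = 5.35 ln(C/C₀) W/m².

C ≈ 383 ppm

N₂O forcing: 0.120 × (√358 − √268) = 0.120 × (18.9209 − 16.3707) = 0.120 × 2.5502 = 0.30602 W/m².
Set 5.35 ln(C/362) = 0.30602: ln(C/362) = 0.30602/5.35 = 0.05720, so C = 362 × e^0.05720 = 362 × 1.05887 = 383.31 ppm.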